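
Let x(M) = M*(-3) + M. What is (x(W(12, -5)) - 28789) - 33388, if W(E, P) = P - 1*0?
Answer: -62167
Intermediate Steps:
W(E, P) = P (W(E, P) = P + 0 = P)
x(M) = -2*M (x(M) = -3*M + M = -2*M)
(x(W(12, -5)) - 28789) - 33388 = (-2*(-5) - 28789) - 33388 = (10 - 28789) - 33388 = -28779 - 33388 = -62167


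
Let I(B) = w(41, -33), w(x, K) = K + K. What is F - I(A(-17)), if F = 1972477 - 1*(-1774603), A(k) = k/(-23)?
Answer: 3747146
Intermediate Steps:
A(k) = -k/23 (A(k) = k*(-1/23) = -k/23)
w(x, K) = 2*K
I(B) = -66 (I(B) = 2*(-33) = -66)
F = 3747080 (F = 1972477 + 1774603 = 3747080)
F - I(A(-17)) = 3747080 - 1*(-66) = 3747080 + 66 = 3747146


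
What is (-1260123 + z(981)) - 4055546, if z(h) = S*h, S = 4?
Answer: -5311745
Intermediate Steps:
z(h) = 4*h
(-1260123 + z(981)) - 4055546 = (-1260123 + 4*981) - 4055546 = (-1260123 + 3924) - 4055546 = -1256199 - 4055546 = -5311745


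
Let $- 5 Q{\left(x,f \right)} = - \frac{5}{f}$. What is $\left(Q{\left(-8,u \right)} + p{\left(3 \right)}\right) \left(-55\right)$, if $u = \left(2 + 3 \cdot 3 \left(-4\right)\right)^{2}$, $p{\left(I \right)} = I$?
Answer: $- \frac{190795}{1156} \approx -165.05$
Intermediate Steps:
$u = 1156$ ($u = \left(2 + 9 \left(-4\right)\right)^{2} = \left(2 - 36\right)^{2} = \left(-34\right)^{2} = 1156$)
$Q{\left(x,f \right)} = \frac{1}{f}$ ($Q{\left(x,f \right)} = - \frac{\left(-5\right) \frac{1}{f}}{5} = \frac{1}{f}$)
$\left(Q{\left(-8,u \right)} + p{\left(3 \right)}\right) \left(-55\right) = \left(\frac{1}{1156} + 3\right) \left(-55\right) = \frac{3469}{1156} \left(-55\right) = - \frac{190795}{1156}$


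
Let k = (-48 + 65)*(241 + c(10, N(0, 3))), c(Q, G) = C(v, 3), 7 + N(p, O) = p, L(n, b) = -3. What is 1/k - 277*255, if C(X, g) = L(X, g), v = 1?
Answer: -285789209/4046 ≈ -70635.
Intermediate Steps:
N(p, O) = -7 + p
C(X, g) = -3
c(Q, G) = -3
k = 4046 (k = (-48 + 65)*(241 - 3) = 17*238 = 4046)
1/k - 277*255 = 1/4046 - 277*255 = 1/4046 - 70635 = -285789209/4046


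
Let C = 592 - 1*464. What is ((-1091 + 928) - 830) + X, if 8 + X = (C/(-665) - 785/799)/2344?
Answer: -1246695313537/1245449240 ≈ -1001.0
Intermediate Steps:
C = 128 (C = 592 - 464 = 128)
X = -9964218217/1245449240 (X = -8 + (128/(-665) - 785/799)/2344 = -8 + (128*(-1/665) - 785*1/799)*(1/2344) = -8 + (-128/665 - 785/799)*(1/2344) = -8 - 624297/531335*1/2344 = -8 - 624297/1245449240 = -9964218217/1245449240 ≈ -8.0005)
((-1091 + 928) - 830) + X = ((-1091 + 928) - 830) - 9964218217/1245449240 = (-163 - 830) - 9964218217/1245449240 = -993 - 9964218217/1245449240 = -1246695313537/1245449240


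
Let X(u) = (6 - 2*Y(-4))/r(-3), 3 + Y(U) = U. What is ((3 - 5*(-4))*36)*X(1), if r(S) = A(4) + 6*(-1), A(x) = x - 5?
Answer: -16560/7 ≈ -2365.7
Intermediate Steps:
A(x) = -5 + x
Y(U) = -3 + U
r(S) = -7 (r(S) = (-5 + 4) + 6*(-1) = -1 - 6 = -7)
X(u) = -20/7 (X(u) = (6 - 2*(-3 - 4))/(-7) = (6 - 2*(-7))*(-⅐) = (6 + 14)*(-⅐) = 20*(-⅐) = -20/7)
((3 - 5*(-4))*36)*X(1) = ((3 - 5*(-4))*36)*(-20/7) = ((3 + 20)*36)*(-20/7) = (23*36)*(-20/7) = 828*(-20/7) = -16560/7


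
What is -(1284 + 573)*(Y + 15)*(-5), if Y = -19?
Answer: -37140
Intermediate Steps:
-(1284 + 573)*(Y + 15)*(-5) = -(1284 + 573)*(-19 + 15)*(-5) = -1857*(-4*(-5)) = -1857*20 = -1*37140 = -37140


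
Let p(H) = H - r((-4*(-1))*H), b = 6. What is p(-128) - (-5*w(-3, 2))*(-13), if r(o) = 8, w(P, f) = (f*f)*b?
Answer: -1696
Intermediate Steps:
w(P, f) = 6*f**2 (w(P, f) = (f*f)*6 = f**2*6 = 6*f**2)
p(H) = -8 + H (p(H) = H - 1*8 = H - 8 = -8 + H)
p(-128) - (-5*w(-3, 2))*(-13) = (-8 - 128) - (-30*2**2)*(-13) = -136 - (-30*4)*(-13) = -136 - (-5*24)*(-13) = -136 - (-120)*(-13) = -136 - 1*1560 = -136 - 1560 = -1696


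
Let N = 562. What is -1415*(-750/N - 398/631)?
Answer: 493075145/177311 ≈ 2780.8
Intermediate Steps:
-1415*(-750/N - 398/631) = -1415*(-750/562 - 398/631) = -1415*(-750*1/562 - 398*1/631) = -1415*(-375/281 - 398/631) = -1415*(-348463/177311) = 493075145/177311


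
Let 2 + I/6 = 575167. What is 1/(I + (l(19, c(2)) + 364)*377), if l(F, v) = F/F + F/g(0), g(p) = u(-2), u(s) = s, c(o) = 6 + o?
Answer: 2/7170027 ≈ 2.7894e-7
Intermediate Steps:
I = 3450990 (I = -12 + 6*575167 = -12 + 3451002 = 3450990)
g(p) = -2
l(F, v) = 1 - F/2 (l(F, v) = F/F + F/(-2) = 1 + F*(-½) = 1 - F/2)
1/(I + (l(19, c(2)) + 364)*377) = 1/(3450990 + ((1 - ½*19) + 364)*377) = 1/(3450990 + ((1 - 19/2) + 364)*377) = 1/(3450990 + (-17/2 + 364)*377) = 1/(3450990 + (711/2)*377) = 1/(3450990 + 268047/2) = 1/(7170027/2) = 2/7170027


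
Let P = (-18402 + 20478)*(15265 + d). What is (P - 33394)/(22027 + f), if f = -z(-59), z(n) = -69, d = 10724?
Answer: 26959885/11048 ≈ 2440.3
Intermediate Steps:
P = 53953164 (P = (-18402 + 20478)*(15265 + 10724) = 2076*25989 = 53953164)
f = 69 (f = -1*(-69) = 69)
(P - 33394)/(22027 + f) = (53953164 - 33394)/(22027 + 69) = 53919770/22096 = 53919770*(1/22096) = 26959885/11048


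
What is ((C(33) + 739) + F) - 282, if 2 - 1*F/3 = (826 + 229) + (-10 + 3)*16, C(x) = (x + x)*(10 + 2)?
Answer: -1574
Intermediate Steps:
C(x) = 24*x (C(x) = (2*x)*12 = 24*x)
F = -2823 (F = 6 - 3*((826 + 229) + (-10 + 3)*16) = 6 - 3*(1055 - 7*16) = 6 - 3*(1055 - 112) = 6 - 3*943 = 6 - 2829 = -2823)
((C(33) + 739) + F) - 282 = ((24*33 + 739) - 2823) - 282 = ((792 + 739) - 2823) - 282 = (1531 - 2823) - 282 = -1292 - 282 = -1574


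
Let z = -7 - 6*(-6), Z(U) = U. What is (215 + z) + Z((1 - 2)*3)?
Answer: 241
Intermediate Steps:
z = 29 (z = -7 + 36 = 29)
(215 + z) + Z((1 - 2)*3) = (215 + 29) + (1 - 2)*3 = 244 - 1*3 = 244 - 3 = 241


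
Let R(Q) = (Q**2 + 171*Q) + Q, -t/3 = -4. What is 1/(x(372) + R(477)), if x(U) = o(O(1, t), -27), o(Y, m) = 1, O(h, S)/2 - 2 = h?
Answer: 1/309574 ≈ 3.2302e-6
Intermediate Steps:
t = 12 (t = -3*(-4) = 12)
O(h, S) = 4 + 2*h
R(Q) = Q**2 + 172*Q
x(U) = 1
1/(x(372) + R(477)) = 1/(1 + 477*(172 + 477)) = 1/(1 + 477*649) = 1/(1 + 309573) = 1/309574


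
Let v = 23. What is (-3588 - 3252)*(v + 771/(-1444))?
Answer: -2919690/19 ≈ -1.5367e+5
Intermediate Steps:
(-3588 - 3252)*(v + 771/(-1444)) = (-3588 - 3252)*(23 + 771/(-1444)) = -6840*(23 + 771*(-1/1444)) = -6840*(23 - 771/1444) = -6840*32441/1444 = -2919690/19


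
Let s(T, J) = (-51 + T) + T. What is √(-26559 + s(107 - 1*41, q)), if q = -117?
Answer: 3*I*√2942 ≈ 162.72*I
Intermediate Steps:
s(T, J) = -51 + 2*T
√(-26559 + s(107 - 1*41, q)) = √(-26559 + (-51 + 2*(107 - 1*41))) = √(-26559 + (-51 + 2*(107 - 41))) = √(-26559 + (-51 + 2*66)) = √(-26559 + (-51 + 132)) = √(-26559 + 81) = √(-26478) = 3*I*√2942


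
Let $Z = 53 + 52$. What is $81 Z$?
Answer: $8505$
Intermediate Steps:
$Z = 105$
$81 Z = 81 \cdot 105 = 8505$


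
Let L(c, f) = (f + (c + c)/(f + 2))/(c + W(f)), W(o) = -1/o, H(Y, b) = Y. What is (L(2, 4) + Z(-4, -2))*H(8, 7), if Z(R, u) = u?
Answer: 16/3 ≈ 5.3333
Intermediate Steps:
L(c, f) = (f + 2*c/(2 + f))/(c - 1/f) (L(c, f) = (f + (c + c)/(f + 2))/(c - 1/f) = (f + (2*c)/(2 + f))/(c - 1/f) = (f + 2*c/(2 + f))/(c - 1/f))
(L(2, 4) + Z(-4, -2))*H(8, 7) = (4*(4**2 + 2*2 + 2*4)/(-2 + 4*(-1 + 2*2 + 2*4)) - 2)*8 = (4*(16 + 4 + 8)/(-2 + 4*(-1 + 4 + 8)) - 2)*8 = (4*28/(-2 + 4*11) - 2)*8 = (4*28/(-2 + 44) - 2)*8 = (4*28/42 - 2)*8 = (4*(1/42)*28 - 2)*8 = (8/3 - 2)*8 = (2/3)*8 = 16/3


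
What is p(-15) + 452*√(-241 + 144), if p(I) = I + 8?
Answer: -7 + 452*I*√97 ≈ -7.0 + 4451.7*I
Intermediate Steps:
p(I) = 8 + I
p(-15) + 452*√(-241 + 144) = (8 - 15) + 452*√(-241 + 144) = -7 + 452*√(-97) = -7 + 452*(I*√97) = -7 + 452*I*√97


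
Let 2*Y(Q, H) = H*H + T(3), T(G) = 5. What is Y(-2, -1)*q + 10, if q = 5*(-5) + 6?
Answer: -47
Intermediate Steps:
q = -19 (q = -25 + 6 = -19)
Y(Q, H) = 5/2 + H²/2 (Y(Q, H) = (H*H + 5)/2 = (H² + 5)/2 = (5 + H²)/2 = 5/2 + H²/2)
Y(-2, -1)*q + 10 = (5/2 + (½)*(-1)²)*(-19) + 10 = (5/2 + (½)*1)*(-19) + 10 = (5/2 + ½)*(-19) + 10 = 3*(-19) + 10 = -57 + 10 = -47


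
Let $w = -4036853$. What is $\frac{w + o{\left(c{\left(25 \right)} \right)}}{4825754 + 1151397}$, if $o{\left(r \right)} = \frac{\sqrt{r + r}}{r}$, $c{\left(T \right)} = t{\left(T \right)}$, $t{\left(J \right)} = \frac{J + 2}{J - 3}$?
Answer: $- \frac{4036853}{5977151} + \frac{2 \sqrt{33}}{53794359} \approx -0.67538$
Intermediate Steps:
$t{\left(J \right)} = \frac{2 + J}{-3 + J}$
$c{\left(T \right)} = \frac{2 + T}{-3 + T}$
$o{\left(r \right)} = \frac{\sqrt{2}}{\sqrt{r}}$ ($o{\left(r \right)} = \frac{\sqrt{2 r}}{r} = \frac{\sqrt{2} \sqrt{r}}{r} = \frac{\sqrt{2}}{\sqrt{r}}$)
$\frac{w + o{\left(c{\left(25 \right)} \right)}}{4825754 + 1151397} = \frac{-4036853 + \frac{\sqrt{2}}{\frac{1}{\sqrt{-3 + 25}} \sqrt{2 + 25}}}{4825754 + 1151397} = \frac{-4036853 + \frac{\sqrt{2}}{\frac{3}{22} \sqrt{66}}}{5977151} = \left(-4036853 + \frac{\sqrt{2}}{\frac{3}{22} \sqrt{66}}\right) \frac{1}{5977151} = \left(-4036853 + \sqrt{2} \frac{\sqrt{66}}{9}\right) \frac{1}{5977151} = \left(-4036853 + \frac{2 \sqrt{33}}{9}\right) \frac{1}{5977151} = - \frac{4036853}{5977151} + \frac{2 \sqrt{33}}{53794359}$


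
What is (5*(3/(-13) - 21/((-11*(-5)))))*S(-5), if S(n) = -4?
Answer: 1752/143 ≈ 12.252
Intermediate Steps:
(5*(3/(-13) - 21/((-11*(-5)))))*S(-5) = (5*(3/(-13) - 21/((-11*(-5)))))*(-4) = (5*(3*(-1/13) - 21/55))*(-4) = (5*(-3/13 - 21*1/55))*(-4) = (5*(-3/13 - 21/55))*(-4) = (5*(-438/715))*(-4) = -438/143*(-4) = 1752/143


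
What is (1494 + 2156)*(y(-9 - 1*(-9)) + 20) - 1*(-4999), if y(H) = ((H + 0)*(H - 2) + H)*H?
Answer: 77999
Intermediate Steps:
y(H) = H*(H + H*(-2 + H)) (y(H) = (H*(-2 + H) + H)*H = (H + H*(-2 + H))*H = H*(H + H*(-2 + H)))
(1494 + 2156)*(y(-9 - 1*(-9)) + 20) - 1*(-4999) = (1494 + 2156)*((-9 - 1*(-9))**2*(-1 + (-9 - 1*(-9))) + 20) - 1*(-4999) = 3650*((-9 + 9)**2*(-1 + (-9 + 9)) + 20) + 4999 = 3650*(0**2*(-1 + 0) + 20) + 4999 = 3650*(0*(-1) + 20) + 4999 = 3650*(0 + 20) + 4999 = 3650*20 + 4999 = 73000 + 4999 = 77999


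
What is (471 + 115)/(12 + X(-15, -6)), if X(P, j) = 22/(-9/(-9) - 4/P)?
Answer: 5567/279 ≈ 19.953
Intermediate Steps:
X(P, j) = 22/(1 - 4/P) (X(P, j) = 22/(-9*(-⅑) - 4/P) = 22/(1 - 4/P))
(471 + 115)/(12 + X(-15, -6)) = (471 + 115)/(12 + 22*(-15)/(-4 - 15)) = 586/(12 + 22*(-15)/(-19)) = 586/(12 + 22*(-15)*(-1/19)) = 586/(12 + 330/19) = 586/(558/19) = 586*(19/558) = 5567/279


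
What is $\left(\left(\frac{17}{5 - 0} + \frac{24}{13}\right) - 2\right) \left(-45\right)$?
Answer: $- \frac{1899}{13} \approx -146.08$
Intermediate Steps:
$\left(\left(\frac{17}{5 - 0} + \frac{24}{13}\right) - 2\right) \left(-45\right) = \left(\left(\frac{17}{5 + 0} + 24 \cdot \frac{1}{13}\right) - 2\right) \left(-45\right) = \left(\left(\frac{17}{5} + \frac{24}{13}\right) - 2\right) \left(-45\right) = \left(\frac{341}{65} - 2\right) \left(-45\right) = \frac{211}{65} \left(-45\right) = - \frac{1899}{13}$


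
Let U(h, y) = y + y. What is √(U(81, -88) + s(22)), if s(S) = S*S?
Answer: 2*√77 ≈ 17.550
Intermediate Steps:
s(S) = S²
U(h, y) = 2*y
√(U(81, -88) + s(22)) = √(2*(-88) + 22²) = √(-176 + 484) = √308 = 2*√77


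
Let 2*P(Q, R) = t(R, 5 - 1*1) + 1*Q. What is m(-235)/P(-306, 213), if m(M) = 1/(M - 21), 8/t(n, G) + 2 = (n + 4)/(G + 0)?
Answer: 209/8182016 ≈ 2.5544e-5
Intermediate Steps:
t(n, G) = 8/(-2 + (4 + n)/G) (t(n, G) = 8/(-2 + (n + 4)/(G + 0)) = 8/(-2 + (4 + n)/G))
P(Q, R) = Q/2 + 16/(-4 + R) (P(Q, R) = (8*(5 - 1*1)/(4 + R - 2*(5 - 1*1)) + 1*Q)/2 = (8*(5 - 1)/(4 + R - 2*(5 - 1)) + Q)/2 = (8*4/(4 + R - 2*4) + Q)/2 = (8*4/(4 + R - 8) + Q)/2 = (8*4/(-4 + R) + Q)/2 = (32/(-4 + R) + Q)/2 = (Q + 32/(-4 + R))/2 = Q/2 + 16/(-4 + R))
m(M) = 1/(-21 + M)
m(-235)/P(-306, 213) = 1/((-21 - 235)*(((32 - 306*(-4 + 213))/(2*(-4 + 213))))) = 1/((-256)*(((½)*(32 - 306*209)/209))) = -418/(32 - 63954)/256 = -1/(256*((½)*(1/209)*(-63922))) = -1/(256*(-31961/209)) = -1/256*(-209/31961) = 209/8182016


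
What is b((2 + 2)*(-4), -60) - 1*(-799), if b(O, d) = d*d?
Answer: 4399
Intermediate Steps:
b(O, d) = d²
b((2 + 2)*(-4), -60) - 1*(-799) = (-60)² - 1*(-799) = 3600 + 799 = 4399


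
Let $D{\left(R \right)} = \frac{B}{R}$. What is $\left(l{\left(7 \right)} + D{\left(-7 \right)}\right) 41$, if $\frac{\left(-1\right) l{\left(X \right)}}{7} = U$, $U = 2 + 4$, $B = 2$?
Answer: $- \frac{12136}{7} \approx -1733.7$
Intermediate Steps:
$U = 6$
$l{\left(X \right)} = -42$ ($l{\left(X \right)} = \left(-7\right) 6 = -42$)
$D{\left(R \right)} = \frac{2}{R}$
$\left(l{\left(7 \right)} + D{\left(-7 \right)}\right) 41 = \left(-42 + \frac{2}{-7}\right) 41 = \left(-42 + 2 \left(- \frac{1}{7}\right)\right) 41 = \left(-42 - \frac{2}{7}\right) 41 = \left(- \frac{296}{7}\right) 41 = - \frac{12136}{7}$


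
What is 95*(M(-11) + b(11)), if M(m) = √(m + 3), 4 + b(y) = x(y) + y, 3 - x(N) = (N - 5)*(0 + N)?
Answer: -5320 + 190*I*√2 ≈ -5320.0 + 268.7*I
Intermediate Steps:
x(N) = 3 - N*(-5 + N) (x(N) = 3 - (N - 5)*(0 + N) = 3 - (-5 + N)*N = 3 - N*(-5 + N))
b(y) = -1 - y² + 6*y (b(y) = -4 + ((3 - y² + 5*y) + y) = -4 + (3 - y² + 6*y) = -1 - y² + 6*y)
M(m) = √(3 + m)
95*(M(-11) + b(11)) = 95*(√(3 - 11) + (-1 - 1*11² + 6*11)) = 95*(√(-8) + (-1 - 1*121 + 66)) = 95*(2*I*√2 + (-1 - 121 + 66)) = 95*(2*I*√2 - 56) = 95*(-56 + 2*I*√2) = -5320 + 190*I*√2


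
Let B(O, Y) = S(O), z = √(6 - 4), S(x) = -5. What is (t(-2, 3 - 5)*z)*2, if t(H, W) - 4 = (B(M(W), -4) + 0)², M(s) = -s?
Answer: 58*√2 ≈ 82.024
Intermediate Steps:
z = √2 ≈ 1.4142
B(O, Y) = -5
t(H, W) = 29 (t(H, W) = 4 + (-5 + 0)² = 4 + (-5)² = 4 + 25 = 29)
(t(-2, 3 - 5)*z)*2 = (29*√2)*2 = 58*√2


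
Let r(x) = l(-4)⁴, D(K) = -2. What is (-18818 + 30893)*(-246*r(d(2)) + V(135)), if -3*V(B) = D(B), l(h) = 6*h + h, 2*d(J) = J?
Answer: -1825804907150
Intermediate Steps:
d(J) = J/2
l(h) = 7*h
V(B) = ⅔ (V(B) = -⅓*(-2) = ⅔)
r(x) = 614656 (r(x) = (7*(-4))⁴ = (-28)⁴ = 614656)
(-18818 + 30893)*(-246*r(d(2)) + V(135)) = (-18818 + 30893)*(-246*614656 + ⅔) = 12075*(-151205376 + ⅔) = 12075*(-453616126/3) = -1825804907150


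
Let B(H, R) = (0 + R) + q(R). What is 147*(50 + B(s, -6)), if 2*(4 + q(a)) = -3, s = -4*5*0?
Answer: 11319/2 ≈ 5659.5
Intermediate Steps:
s = 0 (s = -20*0 = 0)
q(a) = -11/2 (q(a) = -4 + (½)*(-3) = -4 - 3/2 = -11/2)
B(H, R) = -11/2 + R (B(H, R) = (0 + R) - 11/2 = R - 11/2 = -11/2 + R)
147*(50 + B(s, -6)) = 147*(50 + (-11/2 - 6)) = 147*(50 - 23/2) = 147*(77/2) = 11319/2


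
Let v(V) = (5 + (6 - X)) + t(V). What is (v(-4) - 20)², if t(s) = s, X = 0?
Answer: 169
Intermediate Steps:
v(V) = 11 + V (v(V) = (5 + (6 - 1*0)) + V = (5 + (6 + 0)) + V = (5 + 6) + V = 11 + V)
(v(-4) - 20)² = ((11 - 4) - 20)² = (7 - 20)² = (-13)² = 169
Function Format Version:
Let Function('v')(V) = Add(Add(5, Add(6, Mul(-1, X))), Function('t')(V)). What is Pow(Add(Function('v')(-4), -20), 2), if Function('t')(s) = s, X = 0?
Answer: 169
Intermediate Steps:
Function('v')(V) = Add(11, V) (Function('v')(V) = Add(Add(5, Add(6, Mul(-1, 0))), V) = Add(Add(5, Add(6, 0)), V) = Add(Add(5, 6), V) = Add(11, V))
Pow(Add(Function('v')(-4), -20), 2) = Pow(Add(Add(11, -4), -20), 2) = Pow(Add(7, -20), 2) = Pow(-13, 2) = 169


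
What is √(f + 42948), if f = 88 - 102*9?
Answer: √42118 ≈ 205.23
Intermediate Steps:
f = -830 (f = 88 - 918 = -830)
√(f + 42948) = √(-830 + 42948) = √42118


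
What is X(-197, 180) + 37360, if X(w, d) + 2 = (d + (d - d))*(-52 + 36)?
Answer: 34478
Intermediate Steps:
X(w, d) = -2 - 16*d (X(w, d) = -2 + (d + (d - d))*(-52 + 36) = -2 + (d + 0)*(-16) = -2 + d*(-16) = -2 - 16*d)
X(-197, 180) + 37360 = (-2 - 16*180) + 37360 = (-2 - 2880) + 37360 = -2882 + 37360 = 34478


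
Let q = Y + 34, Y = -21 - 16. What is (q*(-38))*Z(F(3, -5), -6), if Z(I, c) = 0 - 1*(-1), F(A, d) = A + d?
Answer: 114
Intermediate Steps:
Y = -37
Z(I, c) = 1 (Z(I, c) = 0 + 1 = 1)
q = -3 (q = -37 + 34 = -3)
(q*(-38))*Z(F(3, -5), -6) = -3*(-38)*1 = 114*1 = 114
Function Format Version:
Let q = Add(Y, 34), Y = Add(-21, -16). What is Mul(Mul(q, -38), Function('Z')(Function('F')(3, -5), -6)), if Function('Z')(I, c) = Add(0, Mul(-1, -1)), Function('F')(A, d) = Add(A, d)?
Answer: 114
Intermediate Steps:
Y = -37
Function('Z')(I, c) = 1 (Function('Z')(I, c) = Add(0, 1) = 1)
q = -3 (q = Add(-37, 34) = -3)
Mul(Mul(q, -38), Function('Z')(Function('F')(3, -5), -6)) = Mul(Mul(-3, -38), 1) = Mul(114, 1) = 114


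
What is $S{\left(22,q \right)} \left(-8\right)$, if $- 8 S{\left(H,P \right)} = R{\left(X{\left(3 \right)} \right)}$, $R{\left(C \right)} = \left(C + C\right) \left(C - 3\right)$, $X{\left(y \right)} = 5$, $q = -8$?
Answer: $20$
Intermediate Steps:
$R{\left(C \right)} = 2 C \left(-3 + C\right)$
$S{\left(H,P \right)} = - \frac{5}{2}$ ($S{\left(H,P \right)} = - \frac{2 \cdot 5 \left(-3 + 5\right)}{8} = - \frac{2 \cdot 5 \cdot 2}{8} = \left(- \frac{1}{8}\right) 20 = - \frac{5}{2}$)
$S{\left(22,q \right)} \left(-8\right) = \left(- \frac{5}{2}\right) \left(-8\right) = 20$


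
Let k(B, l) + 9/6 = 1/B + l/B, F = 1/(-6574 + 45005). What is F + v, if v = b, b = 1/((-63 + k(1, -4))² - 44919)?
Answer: 7727/6204723381 ≈ 1.2453e-6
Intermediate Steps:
F = 1/38431 ≈ 2.6021e-5
k(B, l) = -3/2 + 1/B + l/B (k(B, l) = -3/2 + (1/B + l/B) = -3/2 + 1/B + l/B)
b = -4/161451 (b = 1/((-63 + (1 - 4 - 3/2*1)/1)² - 44919) = 1/((-63 + 1*(1 - 4 - 3/2))² - 44919) = 1/((-63 + 1*(-9/2))² - 44919) = 1/((-63 - 9/2)² - 44919) = 1/((-135/2)² - 44919) = 1/(18225/4 - 44919) = 1/(-161451/4) = -4/161451 ≈ -2.4775e-5)
v = -4/161451 ≈ -2.4775e-5
F + v = 1/38431 - 4/161451 = 7727/6204723381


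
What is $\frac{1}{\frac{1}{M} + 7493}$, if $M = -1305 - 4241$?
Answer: $\frac{5546}{41556177} \approx 0.00013346$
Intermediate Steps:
$M = -5546$ ($M = -1305 - 4241 = -5546$)
$\frac{1}{\frac{1}{M} + 7493} = \frac{1}{\frac{1}{-5546} + 7493} = \frac{1}{- \frac{1}{5546} + 7493} = \frac{1}{\frac{41556177}{5546}} = \frac{5546}{41556177}$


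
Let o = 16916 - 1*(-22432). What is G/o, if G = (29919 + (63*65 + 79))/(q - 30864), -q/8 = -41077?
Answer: 34093/11715945696 ≈ 2.9100e-6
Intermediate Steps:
q = 328616 (q = -8*(-41077) = 328616)
o = 39348 (o = 16916 + 22432 = 39348)
G = 34093/297752 (G = (29919 + (63*65 + 79))/(328616 - 30864) = (29919 + (4095 + 79))/297752 = (29919 + 4174)*(1/297752) = 34093*(1/297752) = 34093/297752 ≈ 0.11450)
G/o = (34093/297752)/39348 = (34093/297752)*(1/39348) = 34093/11715945696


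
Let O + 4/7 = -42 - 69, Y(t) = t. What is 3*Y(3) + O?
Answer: -718/7 ≈ -102.57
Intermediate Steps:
O = -781/7 (O = -4/7 + (-42 - 69) = -4/7 - 111 = -781/7 ≈ -111.57)
3*Y(3) + O = 3*3 - 781/7 = 9 - 781/7 = -718/7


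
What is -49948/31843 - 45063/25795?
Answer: -389049967/117341455 ≈ -3.3155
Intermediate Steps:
-49948/31843 - 45063/25795 = -389049967/117341455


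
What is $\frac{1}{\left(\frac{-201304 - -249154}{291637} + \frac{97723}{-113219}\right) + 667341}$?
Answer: $\frac{33018849503}{22034808964068122} \approx 1.4985 \cdot 10^{-6}$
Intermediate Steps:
$\frac{1}{\left(\frac{-201304 - -249154}{291637} + \frac{97723}{-113219}\right) + 667341} = \frac{1}{\left(\left(-201304 + 249154\right) \frac{1}{291637} + 97723 \left(- \frac{1}{113219}\right)\right) + 667341} = \frac{1}{\left(47850 \cdot \frac{1}{291637} - \frac{97723}{113219}\right) + 667341} = \frac{1}{\left(\frac{47850}{291637} - \frac{97723}{113219}\right) + 667341} = \frac{1}{- \frac{23082113401}{33018849503} + 667341} = \frac{1}{\frac{22034808964068122}{33018849503}} = \frac{33018849503}{22034808964068122}$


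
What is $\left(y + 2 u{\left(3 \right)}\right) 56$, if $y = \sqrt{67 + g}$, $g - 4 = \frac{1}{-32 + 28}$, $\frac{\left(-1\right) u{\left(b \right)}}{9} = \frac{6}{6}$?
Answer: $-1008 + 28 \sqrt{283} \approx -536.97$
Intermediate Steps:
$u{\left(b \right)} = -9$ ($u{\left(b \right)} = - 9 \cdot \frac{6}{6} = - 9 \cdot 6 \cdot \frac{1}{6} = \left(-9\right) 1 = -9$)
$g = \frac{15}{4}$ ($g = 4 + \frac{1}{-32 + 28} = 4 + \frac{1}{-4} = 4 - \frac{1}{4} = \frac{15}{4} \approx 3.75$)
$y = \frac{\sqrt{283}}{2}$ ($y = \sqrt{67 + \frac{15}{4}} = \sqrt{\frac{283}{4}} = \frac{\sqrt{283}}{2} \approx 8.4113$)
$\left(y + 2 u{\left(3 \right)}\right) 56 = \left(\frac{\sqrt{283}}{2} + 2 \left(-9\right)\right) 56 = \left(\frac{\sqrt{283}}{2} - 18\right) 56 = \left(-18 + \frac{\sqrt{283}}{2}\right) 56 = -1008 + 28 \sqrt{283}$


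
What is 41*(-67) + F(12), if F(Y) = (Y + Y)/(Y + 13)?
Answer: -68651/25 ≈ -2746.0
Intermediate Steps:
F(Y) = 2*Y/(13 + Y) (F(Y) = (2*Y)/(13 + Y) = 2*Y/(13 + Y))
41*(-67) + F(12) = 41*(-67) + 2*12/(13 + 12) = -2747 + 2*12/25 = -2747 + 2*12*(1/25) = -2747 + 24/25 = -68651/25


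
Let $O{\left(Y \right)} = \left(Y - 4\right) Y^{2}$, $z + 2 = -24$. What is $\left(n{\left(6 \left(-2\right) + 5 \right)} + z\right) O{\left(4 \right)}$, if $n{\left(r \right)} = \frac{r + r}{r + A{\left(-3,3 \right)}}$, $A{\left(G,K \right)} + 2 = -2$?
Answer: $0$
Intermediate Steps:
$z = -26$ ($z = -2 - 24 = -26$)
$A{\left(G,K \right)} = -4$ ($A{\left(G,K \right)} = -2 - 2 = -4$)
$n{\left(r \right)} = \frac{2 r}{-4 + r}$ ($n{\left(r \right)} = \frac{r + r}{r - 4} = \frac{2 r}{-4 + r}$)
$O{\left(Y \right)} = Y^{2} \left(-4 + Y\right)$ ($O{\left(Y \right)} = \left(Y - 4\right) Y^{2} = \left(-4 + Y\right) Y^{2} = Y^{2} \left(-4 + Y\right)$)
$\left(n{\left(6 \left(-2\right) + 5 \right)} + z\right) O{\left(4 \right)} = \left(\frac{2 \left(6 \left(-2\right) + 5\right)}{-4 + \left(6 \left(-2\right) + 5\right)} - 26\right) 4^{2} \left(-4 + 4\right) = \left(\frac{2 \left(-12 + 5\right)}{-4 + \left(-12 + 5\right)} - 26\right) 16 \cdot 0 = \left(2 \left(-7\right) \frac{1}{-4 - 7} - 26\right) 0 = \left(2 \left(-7\right) \frac{1}{-11} - 26\right) 0 = \left(2 \left(-7\right) \left(- \frac{1}{11}\right) - 26\right) 0 = \left(\frac{14}{11} - 26\right) 0 = \left(- \frac{272}{11}\right) 0 = 0$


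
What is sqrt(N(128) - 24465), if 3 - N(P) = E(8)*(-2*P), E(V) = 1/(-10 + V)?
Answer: I*sqrt(24590) ≈ 156.81*I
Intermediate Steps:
N(P) = 3 - P (N(P) = 3 - (-2*P)/(-10 + 8) = 3 - (-2*P)/(-2) = 3 - (-1)*(-2*P)/2 = 3 - P)
sqrt(N(128) - 24465) = sqrt((3 - 1*128) - 24465) = sqrt((3 - 128) - 24465) = sqrt(-125 - 24465) = sqrt(-24590) = I*sqrt(24590)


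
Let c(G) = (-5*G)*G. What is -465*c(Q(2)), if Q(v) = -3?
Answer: 20925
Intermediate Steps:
c(G) = -5*G²
-465*c(Q(2)) = -(-2325)*(-3)² = -(-2325)*9 = -465*(-45) = 20925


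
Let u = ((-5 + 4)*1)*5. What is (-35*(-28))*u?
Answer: -4900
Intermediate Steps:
u = -5 (u = -1*1*5 = -1*5 = -5)
(-35*(-28))*u = -35*(-28)*(-5) = 980*(-5) = -4900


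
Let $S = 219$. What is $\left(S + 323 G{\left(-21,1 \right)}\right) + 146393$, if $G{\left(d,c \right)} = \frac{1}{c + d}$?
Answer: $\frac{2931917}{20} \approx 1.466 \cdot 10^{5}$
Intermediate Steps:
$\left(S + 323 G{\left(-21,1 \right)}\right) + 146393 = \left(219 + \frac{323}{1 - 21}\right) + 146393 = \left(219 + \frac{323}{-20}\right) + 146393 = \left(219 + 323 \left(- \frac{1}{20}\right)\right) + 146393 = \left(219 - \frac{323}{20}\right) + 146393 = \frac{4057}{20} + 146393 = \frac{2931917}{20}$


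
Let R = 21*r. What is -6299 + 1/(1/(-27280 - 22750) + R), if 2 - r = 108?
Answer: -701499403549/111366781 ≈ -6299.0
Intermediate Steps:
r = -106 (r = 2 - 1*108 = 2 - 108 = -106)
R = -2226 (R = 21*(-106) = -2226)
-6299 + 1/(1/(-27280 - 22750) + R) = -6299 + 1/(1/(-27280 - 22750) - 2226) = -6299 + 1/(1/(-50030) - 2226) = -6299 + 1/(-1/50030 - 2226) = -6299 + 1/(-111366781/50030) = -6299 - 50030/111366781 = -701499403549/111366781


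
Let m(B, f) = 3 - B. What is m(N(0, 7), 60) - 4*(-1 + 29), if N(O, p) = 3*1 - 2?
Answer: -110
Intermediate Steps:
N(O, p) = 1 (N(O, p) = 3 - 2 = 1)
m(N(0, 7), 60) - 4*(-1 + 29) = (3 - 1*1) - 4*(-1 + 29) = (3 - 1) - 4*28 = 2 - 1*112 = 2 - 112 = -110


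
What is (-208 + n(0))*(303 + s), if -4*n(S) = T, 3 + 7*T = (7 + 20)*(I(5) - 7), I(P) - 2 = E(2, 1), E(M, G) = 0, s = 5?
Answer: -62546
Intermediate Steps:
I(P) = 2 (I(P) = 2 + 0 = 2)
T = -138/7 (T = -3/7 + ((7 + 20)*(2 - 7))/7 = -3/7 + (27*(-5))/7 = -3/7 + (⅐)*(-135) = -3/7 - 135/7 = -138/7 ≈ -19.714)
n(S) = 69/14 (n(S) = -¼*(-138/7) = 69/14)
(-208 + n(0))*(303 + s) = (-208 + 69/14)*(303 + 5) = -2843/14*308 = -62546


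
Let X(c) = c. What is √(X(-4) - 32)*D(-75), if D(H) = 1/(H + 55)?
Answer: -3*I/10 ≈ -0.3*I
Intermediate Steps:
D(H) = 1/(55 + H)
√(X(-4) - 32)*D(-75) = √(-4 - 32)/(55 - 75) = √(-36)/(-20) = (6*I)*(-1/20) = -3*I/10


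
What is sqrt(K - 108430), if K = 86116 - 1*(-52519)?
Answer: sqrt(30205) ≈ 173.80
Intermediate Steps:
K = 138635 (K = 86116 + 52519 = 138635)
sqrt(K - 108430) = sqrt(138635 - 108430) = sqrt(30205)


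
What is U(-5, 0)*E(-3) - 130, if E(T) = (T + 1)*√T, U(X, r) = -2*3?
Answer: -130 + 12*I*√3 ≈ -130.0 + 20.785*I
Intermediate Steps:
U(X, r) = -6
E(T) = √T*(1 + T) (E(T) = (1 + T)*√T = √T*(1 + T))
U(-5, 0)*E(-3) - 130 = -6*√(-3)*(1 - 3) - 130 = -6*I*√3*(-2) - 130 = -(-12)*I*√3 - 130 = 12*I*√3 - 130 = -130 + 12*I*√3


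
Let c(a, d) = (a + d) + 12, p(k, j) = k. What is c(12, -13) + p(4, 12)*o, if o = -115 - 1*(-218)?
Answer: 423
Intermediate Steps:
o = 103 (o = -115 + 218 = 103)
c(a, d) = 12 + a + d
c(12, -13) + p(4, 12)*o = (12 + 12 - 13) + 4*103 = 11 + 412 = 423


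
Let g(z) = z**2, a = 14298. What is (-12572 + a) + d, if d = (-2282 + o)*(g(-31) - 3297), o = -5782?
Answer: 18839230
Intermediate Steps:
d = 18837504 (d = (-2282 - 5782)*((-31)**2 - 3297) = -8064*(961 - 3297) = -8064*(-2336) = 18837504)
(-12572 + a) + d = (-12572 + 14298) + 18837504 = 1726 + 18837504 = 18839230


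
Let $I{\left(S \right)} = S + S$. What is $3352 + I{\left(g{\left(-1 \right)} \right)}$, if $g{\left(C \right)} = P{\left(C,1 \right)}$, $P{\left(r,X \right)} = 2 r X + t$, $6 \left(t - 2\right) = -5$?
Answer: $\frac{10051}{3} \approx 3350.3$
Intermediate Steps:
$t = \frac{7}{6}$ ($t = 2 + \frac{1}{6} \left(-5\right) = 2 - \frac{5}{6} = \frac{7}{6} \approx 1.1667$)
$P{\left(r,X \right)} = \frac{7}{6} + 2 X r$ ($P{\left(r,X \right)} = 2 r X + \frac{7}{6} = 2 X r + \frac{7}{6} = \frac{7}{6} + 2 X r$)
$g{\left(C \right)} = \frac{7}{6} + 2 C$ ($g{\left(C \right)} = \frac{7}{6} + 2 \cdot 1 C = \frac{7}{6} + 2 C$)
$I{\left(S \right)} = 2 S$
$3352 + I{\left(g{\left(-1 \right)} \right)} = 3352 + 2 \left(\frac{7}{6} + 2 \left(-1\right)\right) = 3352 + 2 \left(\frac{7}{6} - 2\right) = 3352 + 2 \left(- \frac{5}{6}\right) = 3352 - \frac{5}{3} = \frac{10051}{3}$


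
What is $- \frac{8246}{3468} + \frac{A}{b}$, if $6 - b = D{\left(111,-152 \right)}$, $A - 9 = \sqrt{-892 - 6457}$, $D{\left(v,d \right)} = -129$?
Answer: $- \frac{6679}{2890} + \frac{i \sqrt{7349}}{135} \approx -2.3111 + 0.63501 i$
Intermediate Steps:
$A = 9 + i \sqrt{7349}$ ($A = 9 + \sqrt{-892 - 6457} = 9 + \sqrt{-7349} = 9 + i \sqrt{7349} \approx 9.0 + 85.726 i$)
$b = 135$ ($b = 6 - -129 = 6 + 129 = 135$)
$- \frac{8246}{3468} + \frac{A}{b} = - \frac{8246}{3468} + \frac{9 + i \sqrt{7349}}{135} = \left(-8246\right) \frac{1}{3468} + \left(9 + i \sqrt{7349}\right) \frac{1}{135} = - \frac{4123}{1734} + \left(\frac{1}{15} + \frac{i \sqrt{7349}}{135}\right) = - \frac{6679}{2890} + \frac{i \sqrt{7349}}{135}$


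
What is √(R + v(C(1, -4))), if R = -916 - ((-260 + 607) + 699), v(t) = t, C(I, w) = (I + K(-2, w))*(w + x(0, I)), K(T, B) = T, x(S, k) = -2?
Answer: 2*I*√489 ≈ 44.227*I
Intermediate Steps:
C(I, w) = (-2 + I)*(-2 + w) (C(I, w) = (I - 2)*(w - 2) = (-2 + I)*(-2 + w))
R = -1962 (R = -916 - (347 + 699) = -916 - 1*1046 = -916 - 1046 = -1962)
√(R + v(C(1, -4))) = √(-1962 + (4 - 2*1 - 2*(-4) + 1*(-4))) = √(-1962 + (4 - 2 + 8 - 4)) = √(-1962 + 6) = √(-1956) = 2*I*√489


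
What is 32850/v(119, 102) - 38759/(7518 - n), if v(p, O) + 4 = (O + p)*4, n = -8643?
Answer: 49678093/1422168 ≈ 34.931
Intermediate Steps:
v(p, O) = -4 + 4*O + 4*p (v(p, O) = -4 + (O + p)*4 = -4 + (4*O + 4*p) = -4 + 4*O + 4*p)
32850/v(119, 102) - 38759/(7518 - n) = 32850/(-4 + 4*102 + 4*119) - 38759/(7518 - 1*(-8643)) = 32850/(-4 + 408 + 476) - 38759/(7518 + 8643) = 32850/880 - 38759/16161 = 32850*(1/880) - 38759*1/16161 = 3285/88 - 38759/16161 = 49678093/1422168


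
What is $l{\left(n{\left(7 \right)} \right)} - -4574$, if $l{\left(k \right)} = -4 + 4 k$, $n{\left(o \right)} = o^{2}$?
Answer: $4766$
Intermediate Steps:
$l{\left(n{\left(7 \right)} \right)} - -4574 = \left(-4 + 4 \cdot 7^{2}\right) - -4574 = \left(-4 + 4 \cdot 49\right) + 4574 = \left(-4 + 196\right) + 4574 = 192 + 4574 = 4766$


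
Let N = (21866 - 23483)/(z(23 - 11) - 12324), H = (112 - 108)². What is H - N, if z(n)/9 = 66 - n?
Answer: 62597/3946 ≈ 15.863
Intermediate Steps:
z(n) = 594 - 9*n (z(n) = 9*(66 - n) = 594 - 9*n)
H = 16 (H = 4² = 16)
N = 539/3946 (N = (21866 - 23483)/((594 - 9*(23 - 11)) - 12324) = -1617/((594 - 9*12) - 12324) = -1617/((594 - 108) - 12324) = -1617/(486 - 12324) = -1617/(-11838) = -1617*(-1/11838) = 539/3946 ≈ 0.13659)
H - N = 16 - 1*539/3946 = 16 - 539/3946 = 62597/3946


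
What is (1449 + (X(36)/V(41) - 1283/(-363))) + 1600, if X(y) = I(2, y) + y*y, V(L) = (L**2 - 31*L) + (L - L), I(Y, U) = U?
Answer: 227396108/74415 ≈ 3055.8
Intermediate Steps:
V(L) = L**2 - 31*L (V(L) = (L**2 - 31*L) + 0 = L**2 - 31*L)
X(y) = y + y**2 (X(y) = y + y*y = y + y**2)
(1449 + (X(36)/V(41) - 1283/(-363))) + 1600 = (1449 + ((36*(1 + 36))/((41*(-31 + 41))) - 1283/(-363))) + 1600 = (1449 + ((36*37)/((41*10)) - 1283*(-1/363))) + 1600 = (1449 + (1332/410 + 1283/363)) + 1600 = (1449 + (1332*(1/410) + 1283/363)) + 1600 = (1449 + (666/205 + 1283/363)) + 1600 = (1449 + 504773/74415) + 1600 = 108332108/74415 + 1600 = 227396108/74415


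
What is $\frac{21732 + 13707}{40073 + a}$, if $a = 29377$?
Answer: $\frac{11813}{23150} \approx 0.51028$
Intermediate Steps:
$\frac{21732 + 13707}{40073 + a} = \frac{21732 + 13707}{40073 + 29377} = \frac{35439}{69450} = 35439 \cdot \frac{1}{69450} = \frac{11813}{23150}$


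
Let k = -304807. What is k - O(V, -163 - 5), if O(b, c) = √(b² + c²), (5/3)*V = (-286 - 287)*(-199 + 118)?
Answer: -304807 - 3*√2154244969/5 ≈ -3.3266e+5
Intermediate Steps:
V = 139239/5 (V = 3*((-286 - 287)*(-199 + 118))/5 = 3*(-573*(-81))/5 = (⅗)*46413 = 139239/5 ≈ 27848.)
k - O(V, -163 - 5) = -304807 - √((139239/5)² + (-163 - 5)²) = -304807 - √(19387499121/25 + (-168)²) = -304807 - √(19387499121/25 + 28224) = -304807 - √(19388204721/25) = -304807 - 3*√2154244969/5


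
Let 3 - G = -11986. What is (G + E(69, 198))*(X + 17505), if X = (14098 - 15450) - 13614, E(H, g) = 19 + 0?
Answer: 30488312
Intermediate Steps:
G = 11989 (G = 3 - 1*(-11986) = 3 + 11986 = 11989)
E(H, g) = 19
X = -14966 (X = -1352 - 13614 = -14966)
(G + E(69, 198))*(X + 17505) = (11989 + 19)*(-14966 + 17505) = 12008*2539 = 30488312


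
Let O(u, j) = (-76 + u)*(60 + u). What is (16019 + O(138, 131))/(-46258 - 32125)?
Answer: -28295/78383 ≈ -0.36098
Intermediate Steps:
(16019 + O(138, 131))/(-46258 - 32125) = (16019 + (-4560 + 138² - 16*138))/(-46258 - 32125) = (16019 + (-4560 + 19044 - 2208))/(-78383) = (16019 + 12276)*(-1/78383) = 28295*(-1/78383) = -28295/78383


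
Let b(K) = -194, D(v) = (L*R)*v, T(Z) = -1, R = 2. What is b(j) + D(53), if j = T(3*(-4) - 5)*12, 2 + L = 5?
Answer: 124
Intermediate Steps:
L = 3 (L = -2 + 5 = 3)
D(v) = 6*v (D(v) = (3*2)*v = 6*v)
j = -12 (j = -1*12 = -12)
b(j) + D(53) = -194 + 6*53 = -194 + 318 = 124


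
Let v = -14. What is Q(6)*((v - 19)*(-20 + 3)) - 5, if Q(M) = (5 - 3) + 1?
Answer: 1678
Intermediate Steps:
Q(M) = 3 (Q(M) = 2 + 1 = 3)
Q(6)*((v - 19)*(-20 + 3)) - 5 = 3*((-14 - 19)*(-20 + 3)) - 5 = 3*(-33*(-17)) - 5 = 3*561 - 5 = 1683 - 5 = 1678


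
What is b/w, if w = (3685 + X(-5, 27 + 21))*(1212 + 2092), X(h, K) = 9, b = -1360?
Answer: -85/762811 ≈ -0.00011143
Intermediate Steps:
w = 12204976 (w = (3685 + 9)*(1212 + 2092) = 3694*3304 = 12204976)
b/w = -1360/12204976 = -1360*1/12204976 = -85/762811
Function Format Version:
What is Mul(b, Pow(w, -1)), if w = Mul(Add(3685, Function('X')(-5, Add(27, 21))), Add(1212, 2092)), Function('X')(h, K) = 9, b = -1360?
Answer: Rational(-85, 762811) ≈ -0.00011143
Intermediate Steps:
w = 12204976 (w = Mul(Add(3685, 9), Add(1212, 2092)) = Mul(3694, 3304) = 12204976)
Mul(b, Pow(w, -1)) = Mul(-1360, Pow(12204976, -1)) = Mul(-1360, Rational(1, 12204976)) = Rational(-85, 762811)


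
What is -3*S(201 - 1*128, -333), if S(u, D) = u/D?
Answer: 73/111 ≈ 0.65766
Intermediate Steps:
-3*S(201 - 1*128, -333) = -3*(201 - 1*128)/(-333) = -3*(201 - 128)*(-1)/333 = -219*(-1)/333 = -3*(-73/333) = 73/111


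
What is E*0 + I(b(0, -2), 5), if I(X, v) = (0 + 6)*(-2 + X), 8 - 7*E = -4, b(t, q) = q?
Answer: -24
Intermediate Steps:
E = 12/7 (E = 8/7 - ⅐*(-4) = 8/7 + 4/7 = 12/7 ≈ 1.7143)
I(X, v) = -12 + 6*X (I(X, v) = 6*(-2 + X) = -12 + 6*X)
E*0 + I(b(0, -2), 5) = (12/7)*0 + (-12 + 6*(-2)) = 0 + (-12 - 12) = 0 - 24 = -24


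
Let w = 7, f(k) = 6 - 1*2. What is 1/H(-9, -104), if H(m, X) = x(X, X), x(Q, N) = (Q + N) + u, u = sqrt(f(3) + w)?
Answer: -208/43253 - sqrt(11)/43253 ≈ -0.0048856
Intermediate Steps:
f(k) = 4 (f(k) = 6 - 2 = 4)
u = sqrt(11) (u = sqrt(4 + 7) = sqrt(11) ≈ 3.3166)
x(Q, N) = N + Q + sqrt(11) (x(Q, N) = (Q + N) + sqrt(11) = (N + Q) + sqrt(11) = N + Q + sqrt(11))
H(m, X) = sqrt(11) + 2*X (H(m, X) = X + X + sqrt(11) = sqrt(11) + 2*X)
1/H(-9, -104) = 1/(sqrt(11) + 2*(-104)) = 1/(sqrt(11) - 208) = 1/(-208 + sqrt(11))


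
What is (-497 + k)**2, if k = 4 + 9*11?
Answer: 155236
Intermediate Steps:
k = 103 (k = 4 + 99 = 103)
(-497 + k)**2 = (-497 + 103)**2 = (-394)**2 = 155236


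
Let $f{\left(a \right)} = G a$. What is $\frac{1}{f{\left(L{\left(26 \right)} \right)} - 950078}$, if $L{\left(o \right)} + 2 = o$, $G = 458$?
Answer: $- \frac{1}{939086} \approx -1.0649 \cdot 10^{-6}$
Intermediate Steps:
$L{\left(o \right)} = -2 + o$
$f{\left(a \right)} = 458 a$
$\frac{1}{f{\left(L{\left(26 \right)} \right)} - 950078} = \frac{1}{458 \left(-2 + 26\right) - 950078} = \frac{1}{458 \cdot 24 - 950078} = \frac{1}{10992 - 950078} = \frac{1}{-939086} = - \frac{1}{939086}$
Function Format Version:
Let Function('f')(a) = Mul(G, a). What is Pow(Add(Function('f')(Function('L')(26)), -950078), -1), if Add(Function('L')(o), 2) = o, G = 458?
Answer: Rational(-1, 939086) ≈ -1.0649e-6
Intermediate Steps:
Function('L')(o) = Add(-2, o)
Function('f')(a) = Mul(458, a)
Pow(Add(Function('f')(Function('L')(26)), -950078), -1) = Pow(Add(Mul(458, Add(-2, 26)), -950078), -1) = Pow(Add(Mul(458, 24), -950078), -1) = Pow(Add(10992, -950078), -1) = Pow(-939086, -1) = Rational(-1, 939086)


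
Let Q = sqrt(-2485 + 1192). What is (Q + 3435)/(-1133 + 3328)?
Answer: 687/439 + I*sqrt(1293)/2195 ≈ 1.5649 + 0.016382*I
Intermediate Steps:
Q = I*sqrt(1293) (Q = sqrt(-1293) = I*sqrt(1293) ≈ 35.958*I)
(Q + 3435)/(-1133 + 3328) = (I*sqrt(1293) + 3435)/(-1133 + 3328) = (3435 + I*sqrt(1293))/2195 = (3435 + I*sqrt(1293))*(1/2195) = 687/439 + I*sqrt(1293)/2195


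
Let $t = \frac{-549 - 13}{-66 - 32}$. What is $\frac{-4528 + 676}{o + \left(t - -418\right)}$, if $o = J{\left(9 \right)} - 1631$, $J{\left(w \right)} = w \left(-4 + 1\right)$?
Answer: $\frac{188748}{60479} \approx 3.1209$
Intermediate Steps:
$J{\left(w \right)} = - 3 w$ ($J{\left(w \right)} = w \left(-3\right) = - 3 w$)
$t = \frac{281}{49}$ ($t = - \frac{562}{-98} = \left(-562\right) \left(- \frac{1}{98}\right) = \frac{281}{49} \approx 5.7347$)
$o = -1658$ ($o = \left(-3\right) 9 - 1631 = -27 - 1631 = -1658$)
$\frac{-4528 + 676}{o + \left(t - -418\right)} = \frac{-4528 + 676}{-1658 + \left(\frac{281}{49} - -418\right)} = - \frac{3852}{-1658 + \left(\frac{281}{49} + 418\right)} = - \frac{3852}{-1658 + \frac{20763}{49}} = - \frac{3852}{- \frac{60479}{49}} = \left(-3852\right) \left(- \frac{49}{60479}\right) = \frac{188748}{60479}$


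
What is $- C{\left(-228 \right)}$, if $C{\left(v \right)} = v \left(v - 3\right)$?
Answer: $-52668$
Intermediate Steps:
$C{\left(v \right)} = v \left(-3 + v\right)$
$- C{\left(-228 \right)} = - \left(-228\right) \left(-3 - 228\right) = - \left(-228\right) \left(-231\right) = \left(-1\right) 52668 = -52668$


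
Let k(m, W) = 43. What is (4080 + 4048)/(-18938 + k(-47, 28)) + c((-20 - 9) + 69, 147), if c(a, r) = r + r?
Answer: 5547002/18895 ≈ 293.57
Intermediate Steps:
c(a, r) = 2*r
(4080 + 4048)/(-18938 + k(-47, 28)) + c((-20 - 9) + 69, 147) = (4080 + 4048)/(-18938 + 43) + 2*147 = 8128/(-18895) + 294 = 8128*(-1/18895) + 294 = -8128/18895 + 294 = 5547002/18895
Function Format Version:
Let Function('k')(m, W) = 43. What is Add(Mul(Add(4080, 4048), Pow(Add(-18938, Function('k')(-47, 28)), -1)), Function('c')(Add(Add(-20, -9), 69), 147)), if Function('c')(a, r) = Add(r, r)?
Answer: Rational(5547002, 18895) ≈ 293.57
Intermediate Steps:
Function('c')(a, r) = Mul(2, r)
Add(Mul(Add(4080, 4048), Pow(Add(-18938, Function('k')(-47, 28)), -1)), Function('c')(Add(Add(-20, -9), 69), 147)) = Add(Mul(Add(4080, 4048), Pow(Add(-18938, 43), -1)), Mul(2, 147)) = Add(Mul(8128, Pow(-18895, -1)), 294) = Add(Mul(8128, Rational(-1, 18895)), 294) = Add(Rational(-8128, 18895), 294) = Rational(5547002, 18895)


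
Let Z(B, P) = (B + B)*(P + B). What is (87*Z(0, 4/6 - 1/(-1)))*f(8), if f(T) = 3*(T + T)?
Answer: 0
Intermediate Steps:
f(T) = 6*T (f(T) = 3*(2*T) = 6*T)
Z(B, P) = 2*B*(B + P) (Z(B, P) = (2*B)*(B + P) = 2*B*(B + P))
(87*Z(0, 4/6 - 1/(-1)))*f(8) = (87*(2*0*(0 + (4/6 - 1/(-1)))))*(6*8) = (87*(2*0*(0 + (4*(1/6) - 1*(-1)))))*48 = (87*(2*0*(0 + (2/3 + 1))))*48 = (87*(2*0*(0 + 5/3)))*48 = (87*(2*0*(5/3)))*48 = (87*0)*48 = 0*48 = 0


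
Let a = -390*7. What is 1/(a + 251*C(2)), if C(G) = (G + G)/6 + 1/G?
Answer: -6/14623 ≈ -0.00041031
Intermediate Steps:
a = -2730 (a = -78*35 = -2730)
C(G) = 1/G + G/3 (C(G) = (2*G)*(⅙) + 1/G = G/3 + 1/G = 1/G + G/3)
1/(a + 251*C(2)) = 1/(-2730 + 251*(1/2 + (⅓)*2)) = 1/(-2730 + 251*(½ + ⅔)) = 1/(-2730 + 251*(7/6)) = 1/(-2730 + 1757/6) = 1/(-14623/6) = -6/14623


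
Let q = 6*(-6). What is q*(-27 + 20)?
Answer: 252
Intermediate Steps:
q = -36
q*(-27 + 20) = -36*(-27 + 20) = -36*(-7) = 252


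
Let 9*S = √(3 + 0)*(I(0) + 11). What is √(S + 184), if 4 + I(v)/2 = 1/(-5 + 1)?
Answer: √(6624 + 10*√3)/6 ≈ 13.582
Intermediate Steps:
I(v) = -17/2 (I(v) = -8 + 2/(-5 + 1) = -8 + 2/(-4) = -8 + 2*(-¼) = -8 - ½ = -17/2)
S = 5*√3/18 (S = (√(3 + 0)*(-17/2 + 11))/9 = (√3*(5/2))/9 = (5*√3/2)/9 = 5*√3/18 ≈ 0.48113)
√(S + 184) = √(5*√3/18 + 184) = √(184 + 5*√3/18)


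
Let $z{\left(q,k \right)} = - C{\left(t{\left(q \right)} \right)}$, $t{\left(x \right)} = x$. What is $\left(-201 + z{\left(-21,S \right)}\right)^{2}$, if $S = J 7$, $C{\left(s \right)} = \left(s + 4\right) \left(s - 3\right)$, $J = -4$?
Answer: $370881$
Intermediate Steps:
$C{\left(s \right)} = \left(-3 + s\right) \left(4 + s\right)$ ($C{\left(s \right)} = \left(4 + s\right) \left(-3 + s\right) = \left(-3 + s\right) \left(4 + s\right)$)
$S = -28$ ($S = \left(-4\right) 7 = -28$)
$z{\left(q,k \right)} = 12 - q - q^{2}$ ($z{\left(q,k \right)} = - (-12 + q + q^{2}) = 12 - q - q^{2}$)
$\left(-201 + z{\left(-21,S \right)}\right)^{2} = \left(-201 - 408\right)^{2} = \left(-609\right)^{2} = 370881$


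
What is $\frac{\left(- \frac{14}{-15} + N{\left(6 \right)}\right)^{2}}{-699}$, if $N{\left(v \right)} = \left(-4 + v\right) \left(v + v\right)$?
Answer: $- \frac{139876}{157275} \approx -0.88937$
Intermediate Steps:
$N{\left(v \right)} = 2 v \left(-4 + v\right)$ ($N{\left(v \right)} = \left(-4 + v\right) 2 v = 2 v \left(-4 + v\right)$)
$\frac{\left(- \frac{14}{-15} + N{\left(6 \right)}\right)^{2}}{-699} = \frac{\left(- \frac{14}{-15} + 2 \cdot 6 \left(-4 + 6\right)\right)^{2}}{-699} = \left(\left(-14\right) \left(- \frac{1}{15}\right) + 2 \cdot 6 \cdot 2\right)^{2} \left(- \frac{1}{699}\right) = \left(\frac{14}{15} + 24\right)^{2} \left(- \frac{1}{699}\right) = \left(\frac{374}{15}\right)^{2} \left(- \frac{1}{699}\right) = \frac{139876}{225} \left(- \frac{1}{699}\right) = - \frac{139876}{157275}$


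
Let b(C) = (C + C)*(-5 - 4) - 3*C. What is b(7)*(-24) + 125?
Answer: 3653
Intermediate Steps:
b(C) = -21*C (b(C) = (2*C)*(-9) - 3*C = -18*C - 3*C = -21*C)
b(7)*(-24) + 125 = -21*7*(-24) + 125 = -147*(-24) + 125 = 3528 + 125 = 3653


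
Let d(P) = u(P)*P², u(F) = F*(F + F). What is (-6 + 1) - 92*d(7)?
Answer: -441789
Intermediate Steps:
u(F) = 2*F² (u(F) = F*(2*F) = 2*F²)
d(P) = 2*P⁴ (d(P) = (2*P²)*P² = 2*P⁴)
(-6 + 1) - 92*d(7) = (-6 + 1) - 184*7⁴ = -5 - 184*2401 = -5 - 92*4802 = -5 - 441784 = -441789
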